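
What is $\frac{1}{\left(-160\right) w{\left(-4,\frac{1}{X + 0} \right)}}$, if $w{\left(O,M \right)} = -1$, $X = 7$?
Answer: $\frac{1}{160} \approx 0.00625$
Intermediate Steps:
$\frac{1}{\left(-160\right) w{\left(-4,\frac{1}{X + 0} \right)}} = \frac{1}{\left(-160\right) \left(-1\right)} = \frac{1}{160}$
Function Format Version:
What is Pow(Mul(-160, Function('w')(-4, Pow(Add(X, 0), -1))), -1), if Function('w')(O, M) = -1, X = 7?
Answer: Rational(1, 160) ≈ 0.0062500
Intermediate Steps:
Pow(Mul(-160, Function('w')(-4, Pow(Add(X, 0), -1))), -1) = Pow(Mul(-160, -1), -1) = Pow(160, -1) = Rational(1, 160)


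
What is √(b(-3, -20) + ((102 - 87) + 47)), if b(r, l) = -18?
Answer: 2*√11 ≈ 6.6332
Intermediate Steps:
√(b(-3, -20) + ((102 - 87) + 47)) = √(-18 + ((102 - 87) + 47)) = √(-18 + (15 + 47)) = √(-18 + 62) = √44 = 2*√11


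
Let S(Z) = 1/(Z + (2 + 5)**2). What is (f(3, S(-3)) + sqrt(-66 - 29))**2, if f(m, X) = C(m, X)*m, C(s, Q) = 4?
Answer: (12 + I*sqrt(95))**2 ≈ 49.0 + 233.92*I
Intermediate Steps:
S(Z) = 1/(49 + Z) (S(Z) = 1/(Z + 7**2) = 1/(Z + 49) = 1/(49 + Z))
f(m, X) = 4*m
(f(3, S(-3)) + sqrt(-66 - 29))**2 = (4*3 + sqrt(-66 - 29))**2 = (12 + sqrt(-95))**2 = (12 + I*sqrt(95))**2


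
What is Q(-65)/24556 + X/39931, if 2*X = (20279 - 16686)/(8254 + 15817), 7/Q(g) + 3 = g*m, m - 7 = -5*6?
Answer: 10363945125/5030749899171536 ≈ 2.0601e-6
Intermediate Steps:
m = -23 (m = 7 - 5*6 = 7 - 30 = -23)
Q(g) = 7/(-3 - 23*g) (Q(g) = 7/(-3 + g*(-23)) = 7/(-3 - 23*g))
X = 3593/48142 (X = ((20279 - 16686)/(8254 + 15817))/2 = (3593/24071)/2 = (3593*(1/24071))/2 = (1/2)*(3593/24071) = 3593/48142 ≈ 0.074633)
Q(-65)/24556 + X/39931 = (7/(-3 - 23*(-65)))/24556 + (3593/48142)/39931 = (7/(-3 + 1495))*(1/24556) + (3593/48142)*(1/39931) = (7/1492)*(1/24556) + 3593/1922358202 = 1/5233936 + 3593/1922358202 = 10363945125/5030749899171536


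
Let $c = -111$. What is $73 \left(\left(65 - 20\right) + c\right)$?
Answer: $-4818$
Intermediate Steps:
$73 \left(\left(65 - 20\right) + c\right) = 73 \left(\left(65 - 20\right) - 111\right) = 73 \left(45 - 111\right) = 73 \left(-66\right) = -4818$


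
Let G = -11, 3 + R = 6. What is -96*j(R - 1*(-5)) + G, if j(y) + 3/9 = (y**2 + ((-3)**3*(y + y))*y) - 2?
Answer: 325845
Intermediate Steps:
R = 3 (R = -3 + 6 = 3)
j(y) = -7/3 - 53*y**2 (j(y) = -1/3 + ((y**2 + ((-3)**3*(y + y))*y) - 2) = -1/3 + ((y**2 + (-54*y)*y) - 2) = -1/3 + ((y**2 - 54*y**2) - 2) = -1/3 + (-53*y**2 - 2) = -1/3 + (-2 - 53*y**2) = -7/3 - 53*y**2)
-96*j(R - 1*(-5)) + G = -96*(-7/3 - 53*(3 - 1*(-5))**2) - 11 = -96*(-7/3 - 53*(3 + 5)**2) - 11 = -96*(-7/3 - 53*8**2) - 11 = -96*(-7/3 - 53*64) - 11 = -96*(-7/3 - 3392) - 11 = -96*(-10183/3) - 11 = 325856 - 11 = 325845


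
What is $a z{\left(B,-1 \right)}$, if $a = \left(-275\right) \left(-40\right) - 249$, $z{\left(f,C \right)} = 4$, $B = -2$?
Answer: $43004$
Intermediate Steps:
$a = 10751$ ($a = 11000 - 249 = 10751$)
$a z{\left(B,-1 \right)} = 10751 \cdot 4 = 43004$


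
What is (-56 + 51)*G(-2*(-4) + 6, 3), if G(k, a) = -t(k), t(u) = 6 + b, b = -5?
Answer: 5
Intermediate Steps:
t(u) = 1 (t(u) = 6 - 5 = 1)
G(k, a) = -1 (G(k, a) = -1*1 = -1)
(-56 + 51)*G(-2*(-4) + 6, 3) = (-56 + 51)*(-1) = -5*(-1) = 5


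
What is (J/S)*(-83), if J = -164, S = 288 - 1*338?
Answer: -6806/25 ≈ -272.24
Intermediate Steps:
S = -50 (S = 288 - 338 = -50)
(J/S)*(-83) = -164/(-50)*(-83) = -164*(-1/50)*(-83) = (82/25)*(-83) = -6806/25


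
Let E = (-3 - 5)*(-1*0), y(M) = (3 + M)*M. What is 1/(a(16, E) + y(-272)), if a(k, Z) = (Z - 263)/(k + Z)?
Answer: 16/1170425 ≈ 1.3670e-5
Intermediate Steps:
y(M) = M*(3 + M)
E = 0 (E = -8*0 = 0)
a(k, Z) = (-263 + Z)/(Z + k)
1/(a(16, E) + y(-272)) = 1/((-263 + 0)/(0 + 16) - 272*(3 - 272)) = 1/(-263/16 - 272*(-269)) = 1/((1/16)*(-263) + 73168) = 1/(-263/16 + 73168) = 1/(1170425/16) = 16/1170425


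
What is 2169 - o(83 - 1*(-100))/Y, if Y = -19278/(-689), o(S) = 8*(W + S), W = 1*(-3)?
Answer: 2267879/1071 ≈ 2117.5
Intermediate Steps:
W = -3
o(S) = -24 + 8*S (o(S) = 8*(-3 + S) = -24 + 8*S)
Y = 19278/689 (Y = -19278*(-1/689) = 19278/689 ≈ 27.980)
2169 - o(83 - 1*(-100))/Y = 2169 - (-24 + 8*(83 - 1*(-100)))/19278/689 = 2169 - (-24 + 8*(83 + 100))*689/19278 = 2169 - (-24 + 8*183)*689/19278 = 2169 - (-24 + 1464)*689/19278 = 2169 - 1440*689/19278 = 2169 - 1*55120/1071 = 2169 - 55120/1071 = 2267879/1071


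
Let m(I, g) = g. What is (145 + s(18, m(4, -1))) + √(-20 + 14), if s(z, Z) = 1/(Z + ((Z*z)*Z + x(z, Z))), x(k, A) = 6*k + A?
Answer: 17981/124 + I*√6 ≈ 145.01 + 2.4495*I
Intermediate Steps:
x(k, A) = A + 6*k
s(z, Z) = 1/(2*Z + 6*z + z*Z²) (s(z, Z) = 1/(Z + ((Z*z)*Z + (Z + 6*z))) = 1/(Z + (z*Z² + (Z + 6*z))) = 1/(Z + (Z + 6*z + z*Z²)) = 1/(2*Z + 6*z + z*Z²))
(145 + s(18, m(4, -1))) + √(-20 + 14) = (145 + 1/(2*(-1) + 6*18 + 18*(-1)²)) + √(-20 + 14) = (145 + 1/(-2 + 108 + 18*1)) + √(-6) = (145 + 1/(-2 + 108 + 18)) + I*√6 = (145 + 1/124) + I*√6 = 17981/124 + I*√6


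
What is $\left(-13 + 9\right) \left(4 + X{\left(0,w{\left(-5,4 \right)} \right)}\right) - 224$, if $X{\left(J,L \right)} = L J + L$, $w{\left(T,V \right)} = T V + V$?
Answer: $-176$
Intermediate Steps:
$w{\left(T,V \right)} = V + T V$
$X{\left(J,L \right)} = L + J L$ ($X{\left(J,L \right)} = J L + L = L + J L$)
$\left(-13 + 9\right) \left(4 + X{\left(0,w{\left(-5,4 \right)} \right)}\right) - 224 = \left(-13 + 9\right) \left(4 + 4 \left(1 - 5\right) \left(1 + 0\right)\right) - 224 = - 4 \left(4 + 4 \left(-4\right) 1\right) - 224 = - 4 \left(4 - 16\right) - 224 = \left(-4\right) \left(-12\right) - 224 = 48 - 224 = -176$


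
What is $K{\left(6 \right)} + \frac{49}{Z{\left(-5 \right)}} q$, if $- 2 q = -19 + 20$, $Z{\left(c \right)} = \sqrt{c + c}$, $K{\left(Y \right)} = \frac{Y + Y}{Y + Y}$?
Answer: $1 + \frac{49 i \sqrt{10}}{20} \approx 1.0 + 7.7476 i$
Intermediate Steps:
$K{\left(Y \right)} = 1$ ($K{\left(Y \right)} = \frac{2 Y}{2 Y} = 2 Y \frac{1}{2 Y} = 1$)
$Z{\left(c \right)} = \sqrt{2} \sqrt{c}$ ($Z{\left(c \right)} = \sqrt{2 c} = \sqrt{2} \sqrt{c}$)
$q = - \frac{1}{2}$ ($q = - \frac{-19 + 20}{2} = \left(- \frac{1}{2}\right) 1 = - \frac{1}{2} \approx -0.5$)
$K{\left(6 \right)} + \frac{49}{Z{\left(-5 \right)}} q = 1 + \frac{49}{\sqrt{2} \sqrt{-5}} \left(- \frac{1}{2}\right) = 1 + \frac{49}{\sqrt{2} i \sqrt{5}} \left(- \frac{1}{2}\right) = 1 + \frac{49}{i \sqrt{10}} \left(- \frac{1}{2}\right) = 1 + 49 \left(- \frac{i \sqrt{10}}{10}\right) \left(- \frac{1}{2}\right) = 1 + - \frac{49 i \sqrt{10}}{10} \left(- \frac{1}{2}\right) = 1 + \frac{49 i \sqrt{10}}{20}$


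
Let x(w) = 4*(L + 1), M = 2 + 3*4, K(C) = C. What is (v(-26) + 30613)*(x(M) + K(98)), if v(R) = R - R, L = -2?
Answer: 2877622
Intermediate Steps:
M = 14 (M = 2 + 12 = 14)
v(R) = 0
x(w) = -4 (x(w) = 4*(-2 + 1) = 4*(-1) = -4)
(v(-26) + 30613)*(x(M) + K(98)) = (0 + 30613)*(-4 + 98) = 30613*94 = 2877622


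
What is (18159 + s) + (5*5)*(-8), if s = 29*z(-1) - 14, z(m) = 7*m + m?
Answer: 17713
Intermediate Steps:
z(m) = 8*m
s = -246 (s = 29*(8*(-1)) - 14 = 29*(-8) - 14 = -232 - 14 = -246)
(18159 + s) + (5*5)*(-8) = (18159 - 246) + (5*5)*(-8) = 17913 + 25*(-8) = 17913 - 200 = 17713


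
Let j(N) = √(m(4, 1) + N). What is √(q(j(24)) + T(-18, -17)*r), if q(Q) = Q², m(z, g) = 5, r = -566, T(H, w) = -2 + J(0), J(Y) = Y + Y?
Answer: 3*√129 ≈ 34.073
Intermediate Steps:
J(Y) = 2*Y
T(H, w) = -2 (T(H, w) = -2 + 2*0 = -2 + 0 = -2)
j(N) = √(5 + N)
√(q(j(24)) + T(-18, -17)*r) = √((√(5 + 24))² - 2*(-566)) = √((√29)² + 1132) = √(29 + 1132) = √1161 = 3*√129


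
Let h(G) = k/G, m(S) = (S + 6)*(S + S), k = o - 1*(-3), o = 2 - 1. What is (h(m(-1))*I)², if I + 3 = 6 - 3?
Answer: 0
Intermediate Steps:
I = 0 (I = -3 + (6 - 3) = -3 + 3 = 0)
o = 1
k = 4 (k = 1 - 1*(-3) = 1 + 3 = 4)
m(S) = 2*S*(6 + S) (m(S) = (6 + S)*(2*S) = 2*S*(6 + S))
h(G) = 4/G
(h(m(-1))*I)² = ((4/((2*(-1)*(6 - 1))))*0)² = ((4/((2*(-1)*5)))*0)² = ((4/(-10))*0)² = ((4*(-⅒))*0)² = (-⅖*0)² = 0² = 0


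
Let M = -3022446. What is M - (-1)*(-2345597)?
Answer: -5368043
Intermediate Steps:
M - (-1)*(-2345597) = -3022446 - (-1)*(-2345597) = -3022446 - 1*2345597 = -3022446 - 2345597 = -5368043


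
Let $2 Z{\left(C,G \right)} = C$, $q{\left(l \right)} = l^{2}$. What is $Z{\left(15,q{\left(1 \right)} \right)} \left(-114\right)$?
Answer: $-855$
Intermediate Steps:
$Z{\left(C,G \right)} = \frac{C}{2}$
$Z{\left(15,q{\left(1 \right)} \right)} \left(-114\right) = \frac{1}{2} \cdot 15 \left(-114\right) = \frac{15}{2} \left(-114\right) = -855$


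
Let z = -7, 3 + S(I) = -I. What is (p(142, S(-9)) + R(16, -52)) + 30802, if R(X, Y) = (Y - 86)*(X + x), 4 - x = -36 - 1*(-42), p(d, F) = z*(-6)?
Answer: 28912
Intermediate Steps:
S(I) = -3 - I
p(d, F) = 42 (p(d, F) = -7*(-6) = 42)
x = -2 (x = 4 - (-36 - 1*(-42)) = 4 - (-36 + 42) = 4 - 1*6 = 4 - 6 = -2)
R(X, Y) = (-86 + Y)*(-2 + X) (R(X, Y) = (Y - 86)*(X - 2) = (-86 + Y)*(-2 + X))
(p(142, S(-9)) + R(16, -52)) + 30802 = (42 + (172 - 86*16 - 2*(-52) + 16*(-52))) + 30802 = (42 + (172 - 1376 + 104 - 832)) + 30802 = (42 - 1932) + 30802 = -1890 + 30802 = 28912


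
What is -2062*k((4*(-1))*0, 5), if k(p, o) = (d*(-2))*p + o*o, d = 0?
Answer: -51550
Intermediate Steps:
k(p, o) = o**2 (k(p, o) = (0*(-2))*p + o*o = 0*p + o**2 = 0 + o**2 = o**2)
-2062*k((4*(-1))*0, 5) = -2062*5**2 = -2062*25 = -51550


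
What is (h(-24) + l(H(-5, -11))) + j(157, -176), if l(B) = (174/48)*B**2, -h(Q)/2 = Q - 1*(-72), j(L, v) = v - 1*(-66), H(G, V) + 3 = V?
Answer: 1009/2 ≈ 504.50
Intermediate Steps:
H(G, V) = -3 + V
j(L, v) = 66 + v (j(L, v) = v + 66 = 66 + v)
h(Q) = -144 - 2*Q (h(Q) = -2*(Q - 1*(-72)) = -2*(Q + 72) = -2*(72 + Q) = -144 - 2*Q)
l(B) = 29*B**2/8 (l(B) = (174*(1/48))*B**2 = 29*B**2/8)
(h(-24) + l(H(-5, -11))) + j(157, -176) = ((-144 - 2*(-24)) + 29*(-3 - 11)**2/8) + (66 - 176) = ((-144 + 48) + (29/8)*(-14)**2) - 110 = (-96 + (29/8)*196) - 110 = (-96 + 1421/2) - 110 = 1229/2 - 110 = 1009/2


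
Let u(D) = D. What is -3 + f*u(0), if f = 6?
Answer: -3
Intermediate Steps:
-3 + f*u(0) = -3 + 6*0 = -3 + 0 = -3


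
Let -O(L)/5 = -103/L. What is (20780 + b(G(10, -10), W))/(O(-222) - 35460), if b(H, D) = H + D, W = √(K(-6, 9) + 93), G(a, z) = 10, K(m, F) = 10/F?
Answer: -923076/1574527 - 814*√7/7872635 ≈ -0.58653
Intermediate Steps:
O(L) = 515/L (O(L) = -(-515)/L = 515/L)
W = 11*√7/3 (W = √(10/9 + 93) = √(847/9) = 11*√7/3 ≈ 9.7011)
b(H, D) = D + H
(20780 + b(G(10, -10), W))/(O(-222) - 35460) = (20780 + (11*√7/3 + 10))/(515/(-222) - 35460) = (20780 + (10 + 11*√7/3))/(515*(-1/222) - 35460) = (20790 + 11*√7/3)/(-515/222 - 35460) = (20790 + 11*√7/3)/(-7872635/222) = (20790 + 11*√7/3)*(-222/7872635) = -923076/1574527 - 814*√7/7872635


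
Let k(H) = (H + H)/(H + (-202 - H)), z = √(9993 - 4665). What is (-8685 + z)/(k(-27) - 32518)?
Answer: 877185/3284291 - 1212*√37/3284291 ≈ 0.26484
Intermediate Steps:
z = 12*√37 (z = √5328 = 12*√37 ≈ 72.993)
k(H) = -H/101 (k(H) = (2*H)/(-202) = (2*H)*(-1/202) = -H/101)
(-8685 + z)/(k(-27) - 32518) = (-8685 + 12*√37)/(-1/101*(-27) - 32518) = (-8685 + 12*√37)/(27/101 - 32518) = (-8685 + 12*√37)/(-3284291/101) = (-8685 + 12*√37)*(-101/3284291) = 877185/3284291 - 1212*√37/3284291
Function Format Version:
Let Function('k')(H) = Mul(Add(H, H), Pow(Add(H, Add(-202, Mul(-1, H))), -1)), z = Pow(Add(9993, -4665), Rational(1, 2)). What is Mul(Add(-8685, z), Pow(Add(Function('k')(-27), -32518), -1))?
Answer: Add(Rational(877185, 3284291), Mul(Rational(-1212, 3284291), Pow(37, Rational(1, 2)))) ≈ 0.26484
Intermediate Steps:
z = Mul(12, Pow(37, Rational(1, 2))) (z = Pow(5328, Rational(1, 2)) = Mul(12, Pow(37, Rational(1, 2))) ≈ 72.993)
Function('k')(H) = Mul(Rational(-1, 101), H) (Function('k')(H) = Mul(Mul(2, H), Pow(-202, -1)) = Mul(Mul(2, H), Rational(-1, 202)) = Mul(Rational(-1, 101), H))
Mul(Add(-8685, z), Pow(Add(Function('k')(-27), -32518), -1)) = Mul(Add(-8685, Mul(12, Pow(37, Rational(1, 2)))), Pow(Add(Mul(Rational(-1, 101), -27), -32518), -1)) = Mul(Add(-8685, Mul(12, Pow(37, Rational(1, 2)))), Pow(Add(Rational(27, 101), -32518), -1)) = Mul(Add(-8685, Mul(12, Pow(37, Rational(1, 2)))), Pow(Rational(-3284291, 101), -1)) = Mul(Add(-8685, Mul(12, Pow(37, Rational(1, 2)))), Rational(-101, 3284291)) = Add(Rational(877185, 3284291), Mul(Rational(-1212, 3284291), Pow(37, Rational(1, 2))))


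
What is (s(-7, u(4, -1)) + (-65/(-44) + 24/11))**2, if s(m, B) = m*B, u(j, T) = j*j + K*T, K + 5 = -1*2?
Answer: 47927929/1936 ≈ 24756.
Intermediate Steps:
K = -7 (K = -5 - 1*2 = -5 - 2 = -7)
u(j, T) = j**2 - 7*T (u(j, T) = j*j - 7*T = j**2 - 7*T)
s(m, B) = B*m
(s(-7, u(4, -1)) + (-65/(-44) + 24/11))**2 = ((4**2 - 7*(-1))*(-7) + (-65/(-44) + 24/11))**2 = ((16 + 7)*(-7) + (-65*(-1/44) + 24*(1/11)))**2 = (23*(-7) + (65/44 + 24/11))**2 = (-161 + 161/44)**2 = (-6923/44)**2 = 47927929/1936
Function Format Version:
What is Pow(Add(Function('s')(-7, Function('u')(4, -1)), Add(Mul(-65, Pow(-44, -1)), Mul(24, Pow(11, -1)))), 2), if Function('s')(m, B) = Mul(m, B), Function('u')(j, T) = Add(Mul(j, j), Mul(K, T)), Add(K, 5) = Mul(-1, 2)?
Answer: Rational(47927929, 1936) ≈ 24756.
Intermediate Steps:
K = -7 (K = Add(-5, Mul(-1, 2)) = Add(-5, -2) = -7)
Function('u')(j, T) = Add(Pow(j, 2), Mul(-7, T)) (Function('u')(j, T) = Add(Mul(j, j), Mul(-7, T)) = Add(Pow(j, 2), Mul(-7, T)))
Function('s')(m, B) = Mul(B, m)
Pow(Add(Function('s')(-7, Function('u')(4, -1)), Add(Mul(-65, Pow(-44, -1)), Mul(24, Pow(11, -1)))), 2) = Pow(Add(Mul(Add(Pow(4, 2), Mul(-7, -1)), -7), Add(Mul(-65, Pow(-44, -1)), Mul(24, Pow(11, -1)))), 2) = Pow(Add(Mul(Add(16, 7), -7), Add(Mul(-65, Rational(-1, 44)), Mul(24, Rational(1, 11)))), 2) = Pow(Add(Mul(23, -7), Add(Rational(65, 44), Rational(24, 11))), 2) = Pow(Add(-161, Rational(161, 44)), 2) = Pow(Rational(-6923, 44), 2) = Rational(47927929, 1936)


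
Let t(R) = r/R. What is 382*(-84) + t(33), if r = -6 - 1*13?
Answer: -1058923/33 ≈ -32089.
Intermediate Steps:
r = -19 (r = -6 - 13 = -19)
t(R) = -19/R
382*(-84) + t(33) = 382*(-84) - 19/33 = -32088 - 19*1/33 = -32088 - 19/33 = -1058923/33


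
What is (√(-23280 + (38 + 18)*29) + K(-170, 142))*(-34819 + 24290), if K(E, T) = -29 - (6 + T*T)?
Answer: 212675271 - 21058*I*√5414 ≈ 2.1268e+8 - 1.5494e+6*I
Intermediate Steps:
K(E, T) = -35 - T² (K(E, T) = -29 - (6 + T²) = -29 + (-6 - T²) = -35 - T²)
(√(-23280 + (38 + 18)*29) + K(-170, 142))*(-34819 + 24290) = (√(-23280 + (38 + 18)*29) + (-35 - 1*142²))*(-34819 + 24290) = (√(-23280 + 56*29) + (-35 - 1*20164))*(-10529) = (√(-23280 + 1624) + (-35 - 20164))*(-10529) = (√(-21656) - 20199)*(-10529) = (2*I*√5414 - 20199)*(-10529) = (-20199 + 2*I*√5414)*(-10529) = 212675271 - 21058*I*√5414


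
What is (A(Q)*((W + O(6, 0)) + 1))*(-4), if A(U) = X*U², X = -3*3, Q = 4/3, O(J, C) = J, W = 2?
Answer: 576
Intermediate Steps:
Q = 4/3 (Q = 4*(⅓) = 4/3 ≈ 1.3333)
X = -9
A(U) = -9*U²
(A(Q)*((W + O(6, 0)) + 1))*(-4) = ((-9*(4/3)²)*((2 + 6) + 1))*(-4) = ((-9*16/9)*(8 + 1))*(-4) = -16*9*(-4) = -144*(-4) = 576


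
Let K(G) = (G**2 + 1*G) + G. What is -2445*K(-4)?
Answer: -19560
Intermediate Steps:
K(G) = G**2 + 2*G (K(G) = (G**2 + G) + G = (G + G**2) + G = G**2 + 2*G)
-2445*K(-4) = -(-9780)*(2 - 4) = -(-9780)*(-2) = -2445*8 = -19560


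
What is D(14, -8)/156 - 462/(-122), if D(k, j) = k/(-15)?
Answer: 269843/71370 ≈ 3.7809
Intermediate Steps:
D(k, j) = -k/15 (D(k, j) = k*(-1/15) = -k/15)
D(14, -8)/156 - 462/(-122) = -1/15*14/156 - 462/(-122) = -14/15*1/156 - 462*(-1/122) = -7/1170 + 231/61 = 269843/71370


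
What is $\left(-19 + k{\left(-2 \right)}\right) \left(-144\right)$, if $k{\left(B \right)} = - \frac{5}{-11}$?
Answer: $\frac{29376}{11} \approx 2670.5$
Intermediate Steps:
$k{\left(B \right)} = \frac{5}{11}$ ($k{\left(B \right)} = \left(-5\right) \left(- \frac{1}{11}\right) = \frac{5}{11}$)
$\left(-19 + k{\left(-2 \right)}\right) \left(-144\right) = \left(-19 + \frac{5}{11}\right) \left(-144\right) = \left(- \frac{204}{11}\right) \left(-144\right) = \frac{29376}{11}$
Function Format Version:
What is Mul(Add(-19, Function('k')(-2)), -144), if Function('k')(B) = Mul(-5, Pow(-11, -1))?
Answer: Rational(29376, 11) ≈ 2670.5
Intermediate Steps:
Function('k')(B) = Rational(5, 11) (Function('k')(B) = Mul(-5, Rational(-1, 11)) = Rational(5, 11))
Mul(Add(-19, Function('k')(-2)), -144) = Mul(Add(-19, Rational(5, 11)), -144) = Mul(Rational(-204, 11), -144) = Rational(29376, 11)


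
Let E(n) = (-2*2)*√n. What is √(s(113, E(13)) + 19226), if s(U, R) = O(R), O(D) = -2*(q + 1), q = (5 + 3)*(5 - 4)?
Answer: 98*√2 ≈ 138.59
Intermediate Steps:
q = 8 (q = 8*1 = 8)
E(n) = -4*√n
O(D) = -18 (O(D) = -2*(8 + 1) = -2*9 = -18)
s(U, R) = -18
√(s(113, E(13)) + 19226) = √(-18 + 19226) = √19208 = 98*√2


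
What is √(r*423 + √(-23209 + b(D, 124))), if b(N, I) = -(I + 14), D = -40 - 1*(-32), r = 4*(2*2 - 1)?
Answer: √(5076 + I*√23347) ≈ 71.254 + 1.072*I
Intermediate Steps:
r = 12 (r = 4*(4 - 1) = 4*3 = 12)
D = -8 (D = -40 + 32 = -8)
b(N, I) = -14 - I (b(N, I) = -(14 + I) = -14 - I)
√(r*423 + √(-23209 + b(D, 124))) = √(12*423 + √(-23209 + (-14 - 1*124))) = √(5076 + √(-23209 + (-14 - 124))) = √(5076 + √(-23209 - 138)) = √(5076 + √(-23347)) = √(5076 + I*√23347)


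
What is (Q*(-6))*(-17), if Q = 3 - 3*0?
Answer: 306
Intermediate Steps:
Q = 3 (Q = 3 + 0 = 3)
(Q*(-6))*(-17) = (3*(-6))*(-17) = -18*(-17) = 306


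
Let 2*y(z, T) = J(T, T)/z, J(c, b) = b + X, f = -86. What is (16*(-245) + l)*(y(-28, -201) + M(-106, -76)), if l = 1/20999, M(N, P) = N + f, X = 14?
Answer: 869669374635/1175944 ≈ 7.3955e+5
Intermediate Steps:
M(N, P) = -86 + N (M(N, P) = N - 86 = -86 + N)
l = 1/20999 ≈ 4.7621e-5
J(c, b) = 14 + b (J(c, b) = b + 14 = 14 + b)
y(z, T) = (14 + T)/(2*z) (y(z, T) = ((14 + T)/z)/2 = (14 + T)/(2*z))
(16*(-245) + l)*(y(-28, -201) + M(-106, -76)) = (16*(-245) + 1/20999)*((1/2)*(14 - 201)/(-28) + (-86 - 106)) = (-3920 + 1/20999)*((1/2)*(-1/28)*(-187) - 192) = -82316079*(187/56 - 192)/20999 = -82316079/20999*(-10565/56) = 869669374635/1175944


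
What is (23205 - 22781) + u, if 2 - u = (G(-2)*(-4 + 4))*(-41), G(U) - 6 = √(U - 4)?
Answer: 426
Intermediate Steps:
G(U) = 6 + √(-4 + U) (G(U) = 6 + √(U - 4) = 6 + √(-4 + U))
u = 2 (u = 2 - (6 + √(-4 - 2))*(-4 + 4)*(-41) = 2 - (6 + √(-6))*0*(-41) = 2 - (6 + I*√6)*0*(-41) = 2 - 0*(-41) = 2 - 1*0 = 2 + 0 = 2)
(23205 - 22781) + u = (23205 - 22781) + 2 = 424 + 2 = 426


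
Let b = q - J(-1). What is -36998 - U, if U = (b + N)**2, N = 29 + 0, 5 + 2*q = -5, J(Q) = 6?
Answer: -37322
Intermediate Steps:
q = -5 (q = -5/2 + (1/2)*(-5) = -5/2 - 5/2 = -5)
N = 29
b = -11 (b = -5 - 1*6 = -5 - 6 = -11)
U = 324 (U = (-11 + 29)**2 = 18**2 = 324)
-36998 - U = -36998 - 1*324 = -36998 - 324 = -37322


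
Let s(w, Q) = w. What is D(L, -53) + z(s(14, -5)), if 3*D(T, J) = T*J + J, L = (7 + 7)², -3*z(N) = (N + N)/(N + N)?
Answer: -10442/3 ≈ -3480.7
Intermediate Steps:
z(N) = -⅓ (z(N) = -(N + N)/(3*(N + N)) = -2*N/(3*(2*N)) = -2*N*1/(2*N)/3 = -⅓*1 = -⅓)
L = 196 (L = 14² = 196)
D(T, J) = J/3 + J*T/3 (D(T, J) = (T*J + J)/3 = (J*T + J)/3 = (J + J*T)/3 = J/3 + J*T/3)
D(L, -53) + z(s(14, -5)) = (⅓)*(-53)*(1 + 196) - ⅓ = (⅓)*(-53)*197 - ⅓ = -10441/3 - ⅓ = -10442/3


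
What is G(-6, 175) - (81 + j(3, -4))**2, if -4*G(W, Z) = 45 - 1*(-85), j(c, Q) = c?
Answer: -14177/2 ≈ -7088.5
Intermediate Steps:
G(W, Z) = -65/2 (G(W, Z) = -(45 - 1*(-85))/4 = -(45 + 85)/4 = -1/4*130 = -65/2)
G(-6, 175) - (81 + j(3, -4))**2 = -65/2 - (81 + 3)**2 = -65/2 - 1*84**2 = -65/2 - 1*7056 = -65/2 - 7056 = -14177/2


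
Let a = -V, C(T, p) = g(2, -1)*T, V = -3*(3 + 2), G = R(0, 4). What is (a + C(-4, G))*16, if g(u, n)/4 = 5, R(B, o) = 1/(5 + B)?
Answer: -1040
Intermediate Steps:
G = 1/5 (G = 1/(5 + 0) = 1/5 ≈ 0.20000)
g(u, n) = 20 (g(u, n) = 4*5 = 20)
V = -15 (V = -3*5 = -15)
C(T, p) = 20*T
a = 15 (a = -1*(-15) = 15)
(a + C(-4, G))*16 = (15 + 20*(-4))*16 = (15 - 80)*16 = -65*16 = -1040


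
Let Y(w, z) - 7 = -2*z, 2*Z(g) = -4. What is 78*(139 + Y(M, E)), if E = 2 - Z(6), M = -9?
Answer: 10764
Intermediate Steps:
Z(g) = -2 (Z(g) = (½)*(-4) = -2)
E = 4 (E = 2 - 1*(-2) = 2 + 2 = 4)
Y(w, z) = 7 - 2*z
78*(139 + Y(M, E)) = 78*(139 + (7 - 2*4)) = 78*(139 + (7 - 8)) = 78*(139 - 1) = 78*138 = 10764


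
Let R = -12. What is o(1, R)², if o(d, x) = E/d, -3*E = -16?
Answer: 256/9 ≈ 28.444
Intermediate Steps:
E = 16/3 (E = -⅓*(-16) = 16/3 ≈ 5.3333)
o(d, x) = 16/(3*d)
o(1, R)² = ((16/3)/1)² = ((16/3)*1)² = (16/3)² = 256/9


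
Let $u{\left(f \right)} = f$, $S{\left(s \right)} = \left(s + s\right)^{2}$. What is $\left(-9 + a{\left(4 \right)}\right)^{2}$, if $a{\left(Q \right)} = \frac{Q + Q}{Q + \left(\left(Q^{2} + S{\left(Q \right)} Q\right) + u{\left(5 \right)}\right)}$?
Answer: $\frac{6355441}{78961} \approx 80.488$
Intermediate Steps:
$S{\left(s \right)} = 4 s^{2}$ ($S{\left(s \right)} = \left(2 s\right)^{2} = 4 s^{2}$)
$a{\left(Q \right)} = \frac{2 Q}{5 + Q + Q^{2} + 4 Q^{3}}$ ($a{\left(Q \right)} = \frac{Q + Q}{Q + \left(\left(Q^{2} + 4 Q^{2} Q\right) + 5\right)} = \frac{2 Q}{Q + \left(\left(Q^{2} + 4 Q^{3}\right) + 5\right)} = \frac{2 Q}{Q + \left(5 + Q^{2} + 4 Q^{3}\right)} = \frac{2 Q}{5 + Q + Q^{2} + 4 Q^{3}}$)
$\left(-9 + a{\left(4 \right)}\right)^{2} = \left(-9 + 2 \cdot 4 \frac{1}{5 + 4 + 4^{2} + 4 \cdot 4^{3}}\right)^{2} = \left(-9 + 2 \cdot 4 \frac{1}{5 + 4 + 16 + 4 \cdot 64}\right)^{2} = \left(-9 + 2 \cdot 4 \frac{1}{5 + 4 + 16 + 256}\right)^{2} = \left(-9 + 2 \cdot 4 \cdot \frac{1}{281}\right)^{2} = \left(-9 + \frac{8}{281}\right)^{2} = \left(- \frac{2521}{281}\right)^{2} = \frac{6355441}{78961}$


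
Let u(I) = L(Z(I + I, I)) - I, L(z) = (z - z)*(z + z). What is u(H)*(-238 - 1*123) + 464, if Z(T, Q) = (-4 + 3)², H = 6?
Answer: 2630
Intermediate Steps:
Z(T, Q) = 1 (Z(T, Q) = (-1)² = 1)
L(z) = 0 (L(z) = 0*(2*z) = 0)
u(I) = -I (u(I) = 0 - I = -I)
u(H)*(-238 - 1*123) + 464 = (-1*6)*(-238 - 1*123) + 464 = -6*(-238 - 123) + 464 = -6*(-361) + 464 = 2166 + 464 = 2630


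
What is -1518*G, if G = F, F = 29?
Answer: -44022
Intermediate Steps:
G = 29
-1518*G = -1518*29 = -44022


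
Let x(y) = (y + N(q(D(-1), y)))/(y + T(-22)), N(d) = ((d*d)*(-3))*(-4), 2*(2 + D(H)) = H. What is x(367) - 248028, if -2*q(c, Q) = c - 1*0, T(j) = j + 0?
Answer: -342277097/1380 ≈ -2.4803e+5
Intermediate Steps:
D(H) = -2 + H/2
T(j) = j
q(c, Q) = -c/2 (q(c, Q) = -(c - 1*0)/2 = -(c + 0)/2 = -c/2)
N(d) = 12*d² (N(d) = (d²*(-3))*(-4) = -3*d²*(-4) = 12*d²)
x(y) = (75/4 + y)/(-22 + y) (x(y) = (y + 12*(-(-2 + (½)*(-1))/2)²)/(y - 22) = (y + 12*(-(-2 - ½)/2)²)/(-22 + y) = (y + 12*(-½*(-5/2))²)/(-22 + y) = (y + 12*(5/4)²)/(-22 + y) = (y + 12*(25/16))/(-22 + y) = (y + 75/4)/(-22 + y) = (75/4 + y)/(-22 + y))
x(367) - 248028 = (75/4 + 367)/(-22 + 367) - 248028 = (1543/4)/345 - 248028 = (1/345)*(1543/4) - 248028 = 1543/1380 - 248028 = -342277097/1380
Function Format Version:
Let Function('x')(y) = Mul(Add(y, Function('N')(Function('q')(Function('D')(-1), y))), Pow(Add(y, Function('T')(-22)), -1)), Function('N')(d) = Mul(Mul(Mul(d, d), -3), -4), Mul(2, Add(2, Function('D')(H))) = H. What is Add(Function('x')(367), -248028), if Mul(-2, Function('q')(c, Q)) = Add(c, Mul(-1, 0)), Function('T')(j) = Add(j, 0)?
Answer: Rational(-342277097, 1380) ≈ -2.4803e+5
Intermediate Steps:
Function('D')(H) = Add(-2, Mul(Rational(1, 2), H))
Function('T')(j) = j
Function('q')(c, Q) = Mul(Rational(-1, 2), c) (Function('q')(c, Q) = Mul(Rational(-1, 2), Add(c, Mul(-1, 0))) = Mul(Rational(-1, 2), Add(c, 0)) = Mul(Rational(-1, 2), c))
Function('N')(d) = Mul(12, Pow(d, 2)) (Function('N')(d) = Mul(Mul(Pow(d, 2), -3), -4) = Mul(Mul(-3, Pow(d, 2)), -4) = Mul(12, Pow(d, 2)))
Function('x')(y) = Mul(Pow(Add(-22, y), -1), Add(Rational(75, 4), y)) (Function('x')(y) = Mul(Add(y, Mul(12, Pow(Mul(Rational(-1, 2), Add(-2, Mul(Rational(1, 2), -1))), 2))), Pow(Add(y, -22), -1)) = Mul(Add(y, Mul(12, Pow(Mul(Rational(-1, 2), Add(-2, Rational(-1, 2))), 2))), Pow(Add(-22, y), -1)) = Mul(Add(y, Mul(12, Pow(Mul(Rational(-1, 2), Rational(-5, 2)), 2))), Pow(Add(-22, y), -1)) = Mul(Add(y, Mul(12, Pow(Rational(5, 4), 2))), Pow(Add(-22, y), -1)) = Mul(Add(y, Mul(12, Rational(25, 16))), Pow(Add(-22, y), -1)) = Mul(Add(y, Rational(75, 4)), Pow(Add(-22, y), -1)) = Mul(Add(Rational(75, 4), y), Pow(Add(-22, y), -1)) = Mul(Pow(Add(-22, y), -1), Add(Rational(75, 4), y)))
Add(Function('x')(367), -248028) = Add(Mul(Pow(Add(-22, 367), -1), Add(Rational(75, 4), 367)), -248028) = Add(Mul(Pow(345, -1), Rational(1543, 4)), -248028) = Add(Mul(Rational(1, 345), Rational(1543, 4)), -248028) = Add(Rational(1543, 1380), -248028) = Rational(-342277097, 1380)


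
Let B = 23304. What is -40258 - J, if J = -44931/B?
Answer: -312709167/7768 ≈ -40256.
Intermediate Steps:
J = -14977/7768 (J = -44931/23304 = -44931*1/23304 = -14977/7768 ≈ -1.9280)
-40258 - J = -40258 - 1*(-14977/7768) = -40258 + 14977/7768 = -312709167/7768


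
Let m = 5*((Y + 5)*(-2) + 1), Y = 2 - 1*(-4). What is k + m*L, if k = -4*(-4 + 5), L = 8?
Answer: -844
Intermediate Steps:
k = -4 (k = -4*1 = -4)
Y = 6 (Y = 2 + 4 = 6)
m = -105 (m = 5*((6 + 5)*(-2) + 1) = 5*(11*(-2) + 1) = 5*(-22 + 1) = 5*(-21) = -105)
k + m*L = -4 - 105*8 = -4 - 840 = -844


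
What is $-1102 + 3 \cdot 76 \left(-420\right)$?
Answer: $-96862$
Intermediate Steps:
$-1102 + 3 \cdot 76 \left(-420\right) = -1102 + 228 \left(-420\right) = -1102 - 95760 = -96862$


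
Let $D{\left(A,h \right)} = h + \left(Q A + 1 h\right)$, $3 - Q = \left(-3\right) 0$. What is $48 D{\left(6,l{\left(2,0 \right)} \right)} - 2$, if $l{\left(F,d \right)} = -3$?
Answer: $574$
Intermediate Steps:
$Q = 3$ ($Q = 3 - \left(-3\right) 0 = 3 - 0 = 3 + 0 = 3$)
$D{\left(A,h \right)} = 2 h + 3 A$ ($D{\left(A,h \right)} = h + \left(3 A + 1 h\right) = h + \left(3 A + h\right) = h + \left(h + 3 A\right) = 2 h + 3 A$)
$48 D{\left(6,l{\left(2,0 \right)} \right)} - 2 = 48 \left(2 \left(-3\right) + 3 \cdot 6\right) - 2 = 48 \left(-6 + 18\right) - 2 = 48 \cdot 12 - 2 = 576 - 2 = 574$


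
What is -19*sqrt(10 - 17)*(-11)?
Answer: 209*I*sqrt(7) ≈ 552.96*I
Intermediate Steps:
-19*sqrt(10 - 17)*(-11) = -19*I*sqrt(7)*(-11) = 209*I*sqrt(7)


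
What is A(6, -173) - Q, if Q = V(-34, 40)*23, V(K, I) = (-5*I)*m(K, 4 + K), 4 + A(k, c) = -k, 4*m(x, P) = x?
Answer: -39110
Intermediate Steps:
m(x, P) = x/4
A(k, c) = -4 - k
V(K, I) = -5*I*K/4 (V(K, I) = (-5*I)*(K/4) = -5*I*K/4)
Q = 39100 (Q = -5/4*40*(-34)*23 = 1700*23 = 39100)
A(6, -173) - Q = (-4 - 1*6) - 1*39100 = (-4 - 6) - 39100 = -10 - 39100 = -39110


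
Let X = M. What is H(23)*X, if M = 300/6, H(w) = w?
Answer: 1150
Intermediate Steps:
M = 50 (M = 300*(⅙) = 50)
X = 50
H(23)*X = 23*50 = 1150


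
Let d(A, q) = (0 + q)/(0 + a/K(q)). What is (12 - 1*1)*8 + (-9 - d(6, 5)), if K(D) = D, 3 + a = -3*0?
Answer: 262/3 ≈ 87.333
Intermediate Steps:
a = -3 (a = -3 - 3*0 = -3 + 0 = -3)
d(A, q) = -q²/3 (d(A, q) = (0 + q)/(0 - 3/q) = q/((-3/q)) = q*(-q/3) = -q²/3)
(12 - 1*1)*8 + (-9 - d(6, 5)) = (12 - 1*1)*8 + (-9 - (-1)*5²/3) = (12 - 1)*8 + (-9 - (-1)*25/3) = 11*8 + (-9 - 1*(-25/3)) = 88 + (-9 + 25/3) = 88 - ⅔ = 262/3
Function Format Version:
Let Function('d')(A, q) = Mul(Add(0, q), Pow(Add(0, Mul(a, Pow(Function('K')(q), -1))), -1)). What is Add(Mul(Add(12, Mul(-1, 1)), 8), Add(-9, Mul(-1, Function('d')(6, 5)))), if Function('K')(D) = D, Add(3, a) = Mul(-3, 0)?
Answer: Rational(262, 3) ≈ 87.333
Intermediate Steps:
a = -3 (a = Add(-3, Mul(-3, 0)) = Add(-3, 0) = -3)
Function('d')(A, q) = Mul(Rational(-1, 3), Pow(q, 2)) (Function('d')(A, q) = Mul(Add(0, q), Pow(Add(0, Mul(-3, Pow(q, -1))), -1)) = Mul(q, Pow(Mul(-3, Pow(q, -1)), -1)) = Mul(q, Mul(Rational(-1, 3), q)) = Mul(Rational(-1, 3), Pow(q, 2)))
Add(Mul(Add(12, Mul(-1, 1)), 8), Add(-9, Mul(-1, Function('d')(6, 5)))) = Add(Mul(Add(12, Mul(-1, 1)), 8), Add(-9, Mul(-1, Mul(Rational(-1, 3), Pow(5, 2))))) = Add(Mul(Add(12, -1), 8), Add(-9, Mul(-1, Mul(Rational(-1, 3), 25)))) = Add(Mul(11, 8), Add(-9, Mul(-1, Rational(-25, 3)))) = Add(88, Add(-9, Rational(25, 3))) = Add(88, Rational(-2, 3)) = Rational(262, 3)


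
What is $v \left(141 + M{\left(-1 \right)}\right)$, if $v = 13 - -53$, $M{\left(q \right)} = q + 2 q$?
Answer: $9108$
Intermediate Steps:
$M{\left(q \right)} = 3 q$
$v = 66$ ($v = 13 + 53 = 66$)
$v \left(141 + M{\left(-1 \right)}\right) = 66 \left(141 + 3 \left(-1\right)\right) = 66 \left(141 - 3\right) = 66 \cdot 138 = 9108$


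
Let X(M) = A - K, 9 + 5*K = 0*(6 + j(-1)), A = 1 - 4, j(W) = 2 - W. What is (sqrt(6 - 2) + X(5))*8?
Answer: 32/5 ≈ 6.4000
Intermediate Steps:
A = -3
K = -9/5 (K = -9/5 + (0*(6 + (2 - 1*(-1))))/5 = -9/5 + (0*(6 + (2 + 1)))/5 = -9/5 + (0*(6 + 3))/5 = -9/5 + (0*9)/5 = -9/5 + (1/5)*0 = -9/5 + 0 = -9/5 ≈ -1.8000)
X(M) = -6/5 (X(M) = -3 - 1*(-9/5) = -3 + 9/5 = -6/5)
(sqrt(6 - 2) + X(5))*8 = (sqrt(6 - 2) - 6/5)*8 = (sqrt(4) - 6/5)*8 = (2 - 6/5)*8 = (4/5)*8 = 32/5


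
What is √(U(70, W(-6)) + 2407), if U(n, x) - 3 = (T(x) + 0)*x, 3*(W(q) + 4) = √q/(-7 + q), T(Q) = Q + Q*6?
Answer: 2*√(958980 + 546*I*√6)/39 ≈ 50.219 + 0.035019*I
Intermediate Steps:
T(Q) = 7*Q (T(Q) = Q + 6*Q = 7*Q)
W(q) = -4 + √q/(3*(-7 + q)) (W(q) = -4 + (√q/(-7 + q))/3 = -4 + √q/(3*(-7 + q)))
U(n, x) = 3 + 7*x² (U(n, x) = 3 + (7*x + 0)*x = 3 + (7*x)*x = 3 + 7*x²)
√(U(70, W(-6)) + 2407) = √((3 + 7*((84 + √(-6) - 12*(-6))/(3*(-7 - 6)))²) + 2407) = √((3 + 7*((⅓)*(84 + I*√6 + 72)/(-13))²) + 2407) = √((3 + 7*((⅓)*(-1/13)*(156 + I*√6))²) + 2407) = √((3 + 7*(-4 - I*√6/39)²) + 2407) = √(2410 + 7*(-4 - I*√6/39)²)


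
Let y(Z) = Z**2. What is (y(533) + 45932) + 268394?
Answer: 598415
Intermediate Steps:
(y(533) + 45932) + 268394 = (533**2 + 45932) + 268394 = (284089 + 45932) + 268394 = 330021 + 268394 = 598415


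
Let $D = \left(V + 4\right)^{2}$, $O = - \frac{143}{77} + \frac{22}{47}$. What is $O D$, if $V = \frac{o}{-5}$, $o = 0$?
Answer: $- \frac{7312}{329} \approx -22.225$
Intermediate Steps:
$V = 0$ ($V = \frac{0}{-5} = 0 \left(- \frac{1}{5}\right) = 0$)
$O = - \frac{457}{329}$ ($O = \left(-143\right) \frac{1}{77} + 22 \cdot \frac{1}{47} = - \frac{13}{7} + \frac{22}{47} = - \frac{457}{329} \approx -1.3891$)
$D = 16$ ($D = \left(0 + 4\right)^{2} = 4^{2} = 16$)
$O D = \left(- \frac{457}{329}\right) 16 = - \frac{7312}{329}$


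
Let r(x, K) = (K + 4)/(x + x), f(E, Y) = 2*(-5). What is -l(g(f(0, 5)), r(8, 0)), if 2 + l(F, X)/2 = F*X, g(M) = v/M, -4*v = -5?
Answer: 65/16 ≈ 4.0625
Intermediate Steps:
f(E, Y) = -10
r(x, K) = (4 + K)/(2*x) (r(x, K) = (4 + K)/((2*x)) = (4 + K)*(1/(2*x)) = (4 + K)/(2*x))
v = 5/4 (v = -1/4*(-5) = 5/4 ≈ 1.2500)
g(M) = 5/(4*M)
l(F, X) = -4 + 2*F*X (l(F, X) = -4 + 2*(F*X) = -4 + 2*F*X)
-l(g(f(0, 5)), r(8, 0)) = -(-4 + 2*((5/4)/(-10))*((1/2)*(4 + 0)/8)) = -(-4 + 2*((5/4)*(-1/10))*((1/2)*(1/8)*4)) = -(-4 + 2*(-1/8)*(1/4)) = -(-4 - 1/16) = -1*(-65/16) = 65/16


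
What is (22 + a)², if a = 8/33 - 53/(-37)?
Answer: 835614649/1490841 ≈ 560.50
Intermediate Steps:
a = 2045/1221 (a = 8*(1/33) - 53*(-1/37) = 8/33 + 53/37 = 2045/1221 ≈ 1.6749)
(22 + a)² = (22 + 2045/1221)² = (28907/1221)² = 835614649/1490841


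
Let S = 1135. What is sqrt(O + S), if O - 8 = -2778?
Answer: I*sqrt(1635) ≈ 40.435*I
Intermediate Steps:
O = -2770 (O = 8 - 2778 = -2770)
sqrt(O + S) = sqrt(-2770 + 1135) = sqrt(-1635) = I*sqrt(1635)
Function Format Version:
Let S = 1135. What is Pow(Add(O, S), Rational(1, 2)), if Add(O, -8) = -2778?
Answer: Mul(I, Pow(1635, Rational(1, 2))) ≈ Mul(40.435, I)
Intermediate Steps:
O = -2770 (O = Add(8, -2778) = -2770)
Pow(Add(O, S), Rational(1, 2)) = Pow(Add(-2770, 1135), Rational(1, 2)) = Pow(-1635, Rational(1, 2)) = Mul(I, Pow(1635, Rational(1, 2)))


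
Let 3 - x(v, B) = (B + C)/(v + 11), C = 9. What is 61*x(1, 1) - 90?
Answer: 253/6 ≈ 42.167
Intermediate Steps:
x(v, B) = 3 - (9 + B)/(11 + v) (x(v, B) = 3 - (B + 9)/(v + 11) = 3 - (9 + B)/(11 + v))
61*x(1, 1) - 90 = 61*((24 - 1*1 + 3*1)/(11 + 1)) - 90 = 61*((24 - 1 + 3)/12) - 90 = 61*((1/12)*26) - 90 = 61*(13/6) - 90 = 793/6 - 90 = 253/6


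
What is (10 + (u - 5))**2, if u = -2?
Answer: 9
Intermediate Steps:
(10 + (u - 5))**2 = (10 + (-2 - 5))**2 = (10 - 7)**2 = 3**2 = 9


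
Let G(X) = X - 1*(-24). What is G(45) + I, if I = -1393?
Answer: -1324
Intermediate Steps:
G(X) = 24 + X (G(X) = X + 24 = 24 + X)
G(45) + I = (24 + 45) - 1393 = 69 - 1393 = -1324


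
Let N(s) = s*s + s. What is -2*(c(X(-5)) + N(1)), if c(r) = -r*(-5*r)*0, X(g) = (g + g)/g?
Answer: -4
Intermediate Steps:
X(g) = 2 (X(g) = (2*g)/g = 2)
c(r) = 0 (c(r) = -(-5*r**2)*0 = -1*0 = 0)
N(s) = s + s**2 (N(s) = s**2 + s = s + s**2)
-2*(c(X(-5)) + N(1)) = -2*(0 + 1*(1 + 1)) = -2*(0 + 1*2) = -2*(0 + 2) = -2*2 = -4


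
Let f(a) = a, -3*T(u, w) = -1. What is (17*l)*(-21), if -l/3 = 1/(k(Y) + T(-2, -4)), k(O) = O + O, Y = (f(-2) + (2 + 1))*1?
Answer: 459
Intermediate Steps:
T(u, w) = ⅓ (T(u, w) = -⅓*(-1) = ⅓)
Y = 1 (Y = (-2 + (2 + 1))*1 = (-2 + 3)*1 = 1*1 = 1)
k(O) = 2*O
l = -9/7 (l = -3/(2*1 + ⅓) = -3/(2 + ⅓) = -3/7/3 = -3*3/7 = -9/7 ≈ -1.2857)
(17*l)*(-21) = (17*(-9/7))*(-21) = -153/7*(-21) = 459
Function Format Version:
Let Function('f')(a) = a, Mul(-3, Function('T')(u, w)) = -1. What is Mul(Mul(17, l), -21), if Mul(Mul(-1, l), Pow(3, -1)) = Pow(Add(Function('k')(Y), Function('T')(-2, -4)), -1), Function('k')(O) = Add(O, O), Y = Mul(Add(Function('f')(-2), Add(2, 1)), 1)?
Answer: 459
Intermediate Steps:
Function('T')(u, w) = Rational(1, 3) (Function('T')(u, w) = Mul(Rational(-1, 3), -1) = Rational(1, 3))
Y = 1 (Y = Mul(Add(-2, Add(2, 1)), 1) = Mul(Add(-2, 3), 1) = Mul(1, 1) = 1)
Function('k')(O) = Mul(2, O)
l = Rational(-9, 7) (l = Mul(-3, Pow(Add(Mul(2, 1), Rational(1, 3)), -1)) = Mul(-3, Pow(Add(2, Rational(1, 3)), -1)) = Mul(-3, Pow(Rational(7, 3), -1)) = Mul(-3, Rational(3, 7)) = Rational(-9, 7) ≈ -1.2857)
Mul(Mul(17, l), -21) = Mul(Mul(17, Rational(-9, 7)), -21) = Mul(Rational(-153, 7), -21) = 459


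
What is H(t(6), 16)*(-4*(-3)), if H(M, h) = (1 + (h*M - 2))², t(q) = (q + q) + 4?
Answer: 780300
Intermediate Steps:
t(q) = 4 + 2*q (t(q) = 2*q + 4 = 4 + 2*q)
H(M, h) = (-1 + M*h)² (H(M, h) = (1 + (M*h - 2))² = (1 + (-2 + M*h))² = (-1 + M*h)²)
H(t(6), 16)*(-4*(-3)) = (-1 + (4 + 2*6)*16)²*(-4*(-3)) = (-1 + (4 + 12)*16)²*12 = (-1 + 16*16)²*12 = (-1 + 256)²*12 = 255²*12 = 65025*12 = 780300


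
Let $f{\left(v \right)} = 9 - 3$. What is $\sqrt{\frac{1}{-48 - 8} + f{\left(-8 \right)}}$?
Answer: $\frac{\sqrt{4690}}{28} \approx 2.4458$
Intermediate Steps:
$f{\left(v \right)} = 6$ ($f{\left(v \right)} = 9 - 3 = 6$)
$\sqrt{\frac{1}{-48 - 8} + f{\left(-8 \right)}} = \sqrt{\frac{1}{-48 - 8} + 6} = \sqrt{\frac{1}{-56} + 6} = \sqrt{- \frac{1}{56} + 6} = \sqrt{\frac{335}{56}} = \frac{\sqrt{4690}}{28}$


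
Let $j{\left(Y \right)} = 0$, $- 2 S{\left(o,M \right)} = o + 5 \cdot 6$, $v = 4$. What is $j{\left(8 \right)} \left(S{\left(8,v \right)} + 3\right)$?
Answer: $0$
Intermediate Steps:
$S{\left(o,M \right)} = -15 - \frac{o}{2}$ ($S{\left(o,M \right)} = - \frac{o + 5 \cdot 6}{2} = - \frac{o + 30}{2} = - \frac{30 + o}{2} = -15 - \frac{o}{2}$)
$j{\left(8 \right)} \left(S{\left(8,v \right)} + 3\right) = 0 \left(\left(-15 - 4\right) + 3\right) = 0 \left(-19 + 3\right) = 0 \left(-16\right) = 0$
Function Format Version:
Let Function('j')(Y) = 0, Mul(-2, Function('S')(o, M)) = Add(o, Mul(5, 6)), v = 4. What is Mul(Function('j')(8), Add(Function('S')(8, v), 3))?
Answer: 0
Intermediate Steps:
Function('S')(o, M) = Add(-15, Mul(Rational(-1, 2), o)) (Function('S')(o, M) = Mul(Rational(-1, 2), Add(o, Mul(5, 6))) = Mul(Rational(-1, 2), Add(o, 30)) = Mul(Rational(-1, 2), Add(30, o)) = Add(-15, Mul(Rational(-1, 2), o)))
Mul(Function('j')(8), Add(Function('S')(8, v), 3)) = Mul(0, Add(Add(-15, Mul(Rational(-1, 2), 8)), 3)) = Mul(0, Add(Add(-15, -4), 3)) = Mul(0, Add(-19, 3)) = Mul(0, -16) = 0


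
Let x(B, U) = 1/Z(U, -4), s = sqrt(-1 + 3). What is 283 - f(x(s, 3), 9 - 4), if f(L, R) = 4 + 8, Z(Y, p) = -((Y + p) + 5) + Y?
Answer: 271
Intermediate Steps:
s = sqrt(2) ≈ 1.4142
Z(Y, p) = -5 - p (Z(Y, p) = -(5 + Y + p) + Y = (-5 - Y - p) + Y = -5 - p)
x(B, U) = -1 (x(B, U) = 1/(-5 - 1*(-4)) = 1/(-5 + 4) = 1/(-1) = -1)
f(L, R) = 12
283 - f(x(s, 3), 9 - 4) = 283 - 1*12 = 283 - 12 = 271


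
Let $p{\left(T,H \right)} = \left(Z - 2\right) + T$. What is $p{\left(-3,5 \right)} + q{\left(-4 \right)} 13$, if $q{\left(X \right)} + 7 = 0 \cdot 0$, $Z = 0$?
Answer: $-96$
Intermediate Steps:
$q{\left(X \right)} = -7$ ($q{\left(X \right)} = -7 + 0 \cdot 0 = -7 + 0 = -7$)
$p{\left(T,H \right)} = -2 + T$ ($p{\left(T,H \right)} = \left(0 - 2\right) + T = -2 + T$)
$p{\left(-3,5 \right)} + q{\left(-4 \right)} 13 = \left(-2 - 3\right) - 91 = -5 - 91 = -96$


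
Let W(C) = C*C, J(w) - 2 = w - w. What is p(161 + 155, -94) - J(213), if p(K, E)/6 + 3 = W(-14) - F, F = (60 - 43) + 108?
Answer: 406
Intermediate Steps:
F = 125 (F = 17 + 108 = 125)
J(w) = 2 (J(w) = 2 + (w - w) = 2 + 0 = 2)
W(C) = C²
p(K, E) = 408 (p(K, E) = -18 + 6*((-14)² - 1*125) = -18 + 6*(196 - 125) = -18 + 6*71 = -18 + 426 = 408)
p(161 + 155, -94) - J(213) = 408 - 1*2 = 408 - 2 = 406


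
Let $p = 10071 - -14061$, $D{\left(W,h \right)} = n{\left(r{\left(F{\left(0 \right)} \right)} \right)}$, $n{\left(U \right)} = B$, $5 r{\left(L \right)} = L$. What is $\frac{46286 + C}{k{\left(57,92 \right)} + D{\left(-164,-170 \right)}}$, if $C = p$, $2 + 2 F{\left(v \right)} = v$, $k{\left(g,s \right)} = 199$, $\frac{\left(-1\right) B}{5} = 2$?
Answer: $\frac{70418}{189} \approx 372.58$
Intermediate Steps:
$B = -10$ ($B = \left(-5\right) 2 = -10$)
$F{\left(v \right)} = -1 + \frac{v}{2}$
$r{\left(L \right)} = \frac{L}{5}$
$n{\left(U \right)} = -10$
$D{\left(W,h \right)} = -10$
$p = 24132$ ($p = 10071 + 14061 = 24132$)
$C = 24132$
$\frac{46286 + C}{k{\left(57,92 \right)} + D{\left(-164,-170 \right)}} = \frac{46286 + 24132}{199 - 10} = \frac{70418}{189}$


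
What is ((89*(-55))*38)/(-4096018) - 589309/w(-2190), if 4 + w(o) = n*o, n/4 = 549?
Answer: 57041168069/339633620524 ≈ 0.16795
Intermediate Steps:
n = 2196 (n = 4*549 = 2196)
w(o) = -4 + 2196*o
((89*(-55))*38)/(-4096018) - 589309/w(-2190) = ((89*(-55))*38)/(-4096018) - 589309/(-4 + 2196*(-2190)) = -4895*38*(-1/4096018) - 589309/(-4 - 4809240) = -186010*(-1/4096018) - 589309/(-4809244) = 93005/2048009 - 589309*(-1/4809244) = 93005/2048009 + 20321/165836 = 57041168069/339633620524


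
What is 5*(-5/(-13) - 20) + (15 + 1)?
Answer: -1067/13 ≈ -82.077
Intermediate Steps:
5*(-5/(-13) - 20) + (15 + 1) = 5*(-5*(-1/13) - 20) + 16 = 5*(5/13 - 20) + 16 = 5*(-255/13) + 16 = -1275/13 + 16 = -1067/13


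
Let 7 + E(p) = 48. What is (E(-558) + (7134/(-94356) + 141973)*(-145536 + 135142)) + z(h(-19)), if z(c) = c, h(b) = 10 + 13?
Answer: -11603165784941/7863 ≈ -1.4757e+9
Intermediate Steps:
h(b) = 23
E(p) = 41 (E(p) = -7 + 48 = 41)
(E(-558) + (7134/(-94356) + 141973)*(-145536 + 135142)) + z(h(-19)) = (41 + (7134/(-94356) + 141973)*(-145536 + 135142)) + 23 = (41 + (7134*(-1/94356) + 141973)*(-10394)) + 23 = (41 + (-1189/15726 + 141973)*(-10394)) + 23 = (41 + (2232666209/15726)*(-10394)) + 23 = (41 - 11603166288173/7863) + 23 = -11603165965790/7863 + 23 = -11603165784941/7863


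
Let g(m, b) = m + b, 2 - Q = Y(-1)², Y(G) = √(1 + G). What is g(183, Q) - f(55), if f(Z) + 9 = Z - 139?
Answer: 278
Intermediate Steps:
f(Z) = -148 + Z (f(Z) = -9 + (Z - 139) = -9 + (-139 + Z) = -148 + Z)
Q = 2 (Q = 2 - (√(1 - 1))² = 2 - (√0)² = 2 - 1*0² = 2 - 1*0 = 2 + 0 = 2)
g(m, b) = b + m
g(183, Q) - f(55) = (2 + 183) - (-148 + 55) = 185 - 1*(-93) = 185 + 93 = 278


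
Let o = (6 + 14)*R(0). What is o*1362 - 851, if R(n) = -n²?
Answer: -851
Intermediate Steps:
o = 0 (o = (6 + 14)*(-1*0²) = 20*(-1*0) = 20*0 = 0)
o*1362 - 851 = 0*1362 - 851 = 0 - 851 = -851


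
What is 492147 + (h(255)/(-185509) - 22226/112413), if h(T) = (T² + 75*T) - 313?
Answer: 10263034557885184/20853623217 ≈ 4.9215e+5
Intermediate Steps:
h(T) = -313 + T² + 75*T
492147 + (h(255)/(-185509) - 22226/112413) = 492147 + ((-313 + 255² + 75*255)/(-185509) - 22226/112413) = 492147 + ((-313 + 65025 + 19125)*(-1/185509) - 22226*1/112413) = 492147 + (83837*(-1/185509) - 22226/112413) = 492147 + (-83837/185509 - 22226/112413) = 492147 - 13547491715/20853623217 = 10263034557885184/20853623217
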